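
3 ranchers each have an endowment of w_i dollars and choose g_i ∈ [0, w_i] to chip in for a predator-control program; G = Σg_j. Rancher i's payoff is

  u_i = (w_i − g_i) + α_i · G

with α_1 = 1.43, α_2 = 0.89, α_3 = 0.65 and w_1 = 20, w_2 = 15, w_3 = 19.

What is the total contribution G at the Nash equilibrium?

∂u_i/∂g_i = α_i − 1, so rancher i contributes w_i if α_i > 1, else 0.
α_i > 1 for i ∈ {1}; NE contributions (20, 0, 0), G = 20.

20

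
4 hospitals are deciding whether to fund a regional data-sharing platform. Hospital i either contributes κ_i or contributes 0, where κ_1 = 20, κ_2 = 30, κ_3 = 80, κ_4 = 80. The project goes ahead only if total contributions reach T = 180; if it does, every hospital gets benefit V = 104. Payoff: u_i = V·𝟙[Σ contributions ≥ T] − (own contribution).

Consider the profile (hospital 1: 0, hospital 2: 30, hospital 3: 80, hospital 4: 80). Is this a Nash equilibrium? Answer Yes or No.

Yes

Total = 190 ≥ 180: provided.
Hospital 1 (pledges 0, payoff 104): pledging 20 → total 210, payoff 84. No gain.
Hospital 2 (pledges 30, payoff 74): dropping to 0 → total 160, payoff 0. No gain.
Hospital 3 (pledges 80, payoff 24): dropping to 0 → total 110, payoff 0. No gain.
Hospital 4 (pledges 80, payoff 24): dropping to 0 → total 110, payoff 0. No gain.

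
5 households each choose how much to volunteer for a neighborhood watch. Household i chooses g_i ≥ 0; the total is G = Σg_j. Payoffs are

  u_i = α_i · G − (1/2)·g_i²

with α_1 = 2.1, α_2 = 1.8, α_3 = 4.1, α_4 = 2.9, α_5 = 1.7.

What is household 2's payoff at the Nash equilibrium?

Household i's FOC: ∂u_i/∂g_i = α_i − g_i = 0, so g_i* = α_i.
NE contributions = (2.1, 1.8, 4.1, 2.9, 1.7); G = 12.6.
u_2 = α_2·G − ½·(g_2)² = 1.8·12.6 − ½·1.8² = 21.06.

21.06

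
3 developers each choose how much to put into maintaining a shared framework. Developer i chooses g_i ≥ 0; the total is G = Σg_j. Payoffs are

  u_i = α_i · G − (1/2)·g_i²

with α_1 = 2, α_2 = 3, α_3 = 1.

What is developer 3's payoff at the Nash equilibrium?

5.5

Developer i's FOC: ∂u_i/∂g_i = α_i − g_i = 0, so g_i* = α_i.
NE contributions = (2, 3, 1); G = 6.
u_3 = α_3·G − ½·(g_3)² = 1·6 − ½·1² = 5.5.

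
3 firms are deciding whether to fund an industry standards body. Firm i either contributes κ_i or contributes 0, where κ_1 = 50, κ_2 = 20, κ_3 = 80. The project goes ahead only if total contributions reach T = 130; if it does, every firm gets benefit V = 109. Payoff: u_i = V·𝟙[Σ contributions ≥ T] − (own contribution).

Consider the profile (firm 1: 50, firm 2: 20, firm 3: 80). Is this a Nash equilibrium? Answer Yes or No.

No

Total = 150 ≥ 130: provided.
Firm 1 (pledges 50, payoff 59): dropping to 0 → total 100, payoff 0. No gain.
Firm 2 (pledges 20, payoff 89): dropping to 0 → total 130, payoff 109. Profitable deviation.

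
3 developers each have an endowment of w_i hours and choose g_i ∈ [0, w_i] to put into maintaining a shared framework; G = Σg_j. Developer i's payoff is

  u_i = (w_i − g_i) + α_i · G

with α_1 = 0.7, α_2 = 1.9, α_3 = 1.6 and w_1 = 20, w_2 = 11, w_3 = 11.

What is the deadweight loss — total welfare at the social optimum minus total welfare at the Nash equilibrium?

∂u_i/∂g_i = α_i − 1, so developer i contributes w_i if α_i > 1, else 0.
α_i > 1 for i ∈ {2, 3}; NE contributions (0, 11, 11), G = 22.
W^NE = Σw_i − G^NE + (Σα_i)·G^NE = 42 + 3.2·22 = 112.4.
Planner: ∂(Σu_j)/∂g_i = Σα_j − 1 = 3.2 > 0, so everyone contributes w_i; G^SO = 42, W^SO = 42 + 3.2·42 = 176.4.
Deadweight loss = 64.

64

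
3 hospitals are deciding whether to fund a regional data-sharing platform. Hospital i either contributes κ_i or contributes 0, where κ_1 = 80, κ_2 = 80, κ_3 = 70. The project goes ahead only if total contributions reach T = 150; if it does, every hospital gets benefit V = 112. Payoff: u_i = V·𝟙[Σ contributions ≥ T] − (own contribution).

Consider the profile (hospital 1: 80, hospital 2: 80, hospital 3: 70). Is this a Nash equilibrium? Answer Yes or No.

Total = 230 ≥ 150: provided.
Hospital 1 (pledges 80, payoff 32): dropping to 0 → total 150, payoff 112. Profitable deviation.

No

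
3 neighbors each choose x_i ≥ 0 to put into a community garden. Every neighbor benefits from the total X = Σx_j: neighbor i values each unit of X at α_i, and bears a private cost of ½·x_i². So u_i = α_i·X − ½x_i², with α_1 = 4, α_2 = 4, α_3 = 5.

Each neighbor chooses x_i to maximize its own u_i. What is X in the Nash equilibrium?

Neighbor i's FOC: ∂u_i/∂x_i = α_i − x_i = 0, so x_i* = α_i.
NE contributions = (4, 4, 5); X = 13.

13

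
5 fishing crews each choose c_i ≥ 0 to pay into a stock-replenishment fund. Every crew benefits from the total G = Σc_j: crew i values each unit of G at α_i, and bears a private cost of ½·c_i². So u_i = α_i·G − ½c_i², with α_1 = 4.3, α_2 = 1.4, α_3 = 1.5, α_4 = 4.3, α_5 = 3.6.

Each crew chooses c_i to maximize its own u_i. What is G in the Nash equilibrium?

Crew i's FOC: ∂u_i/∂c_i = α_i − c_i = 0, so c_i* = α_i.
NE contributions = (4.3, 1.4, 1.5, 4.3, 3.6); G = 15.1.

15.1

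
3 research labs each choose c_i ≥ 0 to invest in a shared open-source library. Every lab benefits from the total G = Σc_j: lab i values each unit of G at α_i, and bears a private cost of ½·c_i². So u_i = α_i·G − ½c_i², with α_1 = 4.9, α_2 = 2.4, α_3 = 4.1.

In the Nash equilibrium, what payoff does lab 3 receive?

38.335

Lab i's FOC: ∂u_i/∂c_i = α_i − c_i = 0, so c_i* = α_i.
NE contributions = (4.9, 2.4, 4.1); G = 11.4.
u_3 = α_3·G − ½·(c_3)² = 4.1·11.4 − ½·4.1² = 38.335.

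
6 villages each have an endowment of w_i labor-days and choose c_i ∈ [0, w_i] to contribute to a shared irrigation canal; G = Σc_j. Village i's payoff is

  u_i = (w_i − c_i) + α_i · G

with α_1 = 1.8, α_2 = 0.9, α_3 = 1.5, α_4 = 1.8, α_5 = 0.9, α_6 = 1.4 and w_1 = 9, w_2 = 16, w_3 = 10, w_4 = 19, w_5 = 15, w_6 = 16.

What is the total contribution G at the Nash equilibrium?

54

∂u_i/∂c_i = α_i − 1, so village i contributes w_i if α_i > 1, else 0.
α_i > 1 for i ∈ {1, 3, 4, 6}; NE contributions (9, 0, 10, 19, 0, 16), G = 54.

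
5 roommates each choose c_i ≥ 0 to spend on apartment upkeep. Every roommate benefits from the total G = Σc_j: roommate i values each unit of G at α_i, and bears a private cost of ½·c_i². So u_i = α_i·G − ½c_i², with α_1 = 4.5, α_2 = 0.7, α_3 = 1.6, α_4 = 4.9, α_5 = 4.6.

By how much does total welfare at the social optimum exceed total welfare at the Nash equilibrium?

Roommate i's FOC: ∂u_i/∂c_i = α_i − c_i = 0, so c_i* = α_i.
NE contributions = (4.5, 0.7, 1.6, 4.9, 4.6); G = 16.3.
W^NE = (Σα)·G − ½Σα_i² = 16.3² − ½·68.47 = 231.455.
Planner sets c_i = Σα_j = 16.3 for every i, so G^SO = 5·16.3 = 81.5.
W^SO = (Σα)·G^SO − ½·5·(Σα)² = (5/2)·16.3² = 664.225.
Deadweight loss = W^SO − W^NE = 432.77.

432.77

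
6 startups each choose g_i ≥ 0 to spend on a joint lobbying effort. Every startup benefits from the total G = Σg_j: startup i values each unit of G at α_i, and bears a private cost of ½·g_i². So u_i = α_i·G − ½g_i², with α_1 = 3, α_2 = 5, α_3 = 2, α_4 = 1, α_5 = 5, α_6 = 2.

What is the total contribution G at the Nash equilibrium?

Startup i's FOC: ∂u_i/∂g_i = α_i − g_i = 0, so g_i* = α_i.
NE contributions = (3, 5, 2, 1, 5, 2); G = 18.

18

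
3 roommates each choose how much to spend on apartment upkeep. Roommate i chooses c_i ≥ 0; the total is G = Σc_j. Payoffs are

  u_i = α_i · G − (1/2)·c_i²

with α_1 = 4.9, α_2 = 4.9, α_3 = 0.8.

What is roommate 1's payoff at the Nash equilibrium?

39.935

Roommate i's FOC: ∂u_i/∂c_i = α_i − c_i = 0, so c_i* = α_i.
NE contributions = (4.9, 4.9, 0.8); G = 10.6.
u_1 = α_1·G − ½·(c_1)² = 4.9·10.6 − ½·4.9² = 39.935.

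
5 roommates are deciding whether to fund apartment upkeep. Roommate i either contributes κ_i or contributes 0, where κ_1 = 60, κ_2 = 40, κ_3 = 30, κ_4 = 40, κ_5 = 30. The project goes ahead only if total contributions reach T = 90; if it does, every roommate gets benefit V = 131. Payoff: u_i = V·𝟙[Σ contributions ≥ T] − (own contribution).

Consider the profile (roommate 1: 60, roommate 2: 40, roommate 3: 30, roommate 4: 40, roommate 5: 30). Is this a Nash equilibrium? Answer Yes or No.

Total = 200 ≥ 90: provided.
Roommate 1 (pledges 60, payoff 71): dropping to 0 → total 140, payoff 131. Profitable deviation.

No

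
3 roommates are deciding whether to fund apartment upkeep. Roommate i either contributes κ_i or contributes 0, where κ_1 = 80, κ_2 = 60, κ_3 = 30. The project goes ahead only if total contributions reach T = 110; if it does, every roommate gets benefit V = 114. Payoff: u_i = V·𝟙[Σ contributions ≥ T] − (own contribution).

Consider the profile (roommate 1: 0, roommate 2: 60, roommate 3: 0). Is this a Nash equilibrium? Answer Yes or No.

Total = 60 < 110: not provided.
Roommate 1 (pledges 0, payoff 0): pledging 80 → total 140, payoff 34. Profitable deviation.

No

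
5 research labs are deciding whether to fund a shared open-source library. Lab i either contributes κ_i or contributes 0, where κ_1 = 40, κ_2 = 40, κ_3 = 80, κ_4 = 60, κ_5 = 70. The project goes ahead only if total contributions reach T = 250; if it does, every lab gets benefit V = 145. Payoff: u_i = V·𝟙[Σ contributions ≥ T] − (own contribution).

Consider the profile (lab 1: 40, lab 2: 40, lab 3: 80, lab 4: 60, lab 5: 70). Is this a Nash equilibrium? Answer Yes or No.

No

Total = 290 ≥ 250: provided.
Lab 1 (pledges 40, payoff 105): dropping to 0 → total 250, payoff 145. Profitable deviation.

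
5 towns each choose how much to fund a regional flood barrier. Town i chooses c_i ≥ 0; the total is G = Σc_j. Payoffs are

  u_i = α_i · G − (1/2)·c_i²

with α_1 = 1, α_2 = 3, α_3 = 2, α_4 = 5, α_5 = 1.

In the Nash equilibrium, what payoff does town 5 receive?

11.5

Town i's FOC: ∂u_i/∂c_i = α_i − c_i = 0, so c_i* = α_i.
NE contributions = (1, 3, 2, 5, 1); G = 12.
u_5 = α_5·G − ½·(c_5)² = 1·12 − ½·1² = 11.5.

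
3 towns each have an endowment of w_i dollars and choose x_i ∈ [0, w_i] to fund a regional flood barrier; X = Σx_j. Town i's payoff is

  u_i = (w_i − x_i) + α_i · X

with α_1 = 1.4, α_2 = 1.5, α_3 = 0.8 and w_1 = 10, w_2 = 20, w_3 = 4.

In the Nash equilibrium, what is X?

30

∂u_i/∂x_i = α_i − 1, so town i contributes w_i if α_i > 1, else 0.
α_i > 1 for i ∈ {1, 2}; NE contributions (10, 20, 0), X = 30.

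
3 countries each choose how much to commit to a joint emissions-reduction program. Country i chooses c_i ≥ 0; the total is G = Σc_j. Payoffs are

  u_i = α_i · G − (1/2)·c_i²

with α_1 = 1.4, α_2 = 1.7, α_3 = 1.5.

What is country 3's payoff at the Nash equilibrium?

Country i's FOC: ∂u_i/∂c_i = α_i − c_i = 0, so c_i* = α_i.
NE contributions = (1.4, 1.7, 1.5); G = 4.6.
u_3 = α_3·G − ½·(c_3)² = 1.5·4.6 − ½·1.5² = 5.775.

5.775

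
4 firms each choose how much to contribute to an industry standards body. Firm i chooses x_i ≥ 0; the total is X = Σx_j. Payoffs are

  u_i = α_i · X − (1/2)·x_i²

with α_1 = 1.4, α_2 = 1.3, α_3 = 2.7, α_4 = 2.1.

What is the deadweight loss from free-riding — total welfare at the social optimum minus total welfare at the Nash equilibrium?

63.925

Firm i's FOC: ∂u_i/∂x_i = α_i − x_i = 0, so x_i* = α_i.
NE contributions = (1.4, 1.3, 2.7, 2.1); X = 7.5.
W^NE = (Σα)·X − ½Σα_i² = 7.5² − ½·15.35 = 48.575.
Planner sets x_i = Σα_j = 7.5 for every i, so X^SO = 4·7.5 = 30.
W^SO = (Σα)·X^SO − ½·4·(Σα)² = (4/2)·7.5² = 112.5.
Deadweight loss = W^SO − W^NE = 63.925.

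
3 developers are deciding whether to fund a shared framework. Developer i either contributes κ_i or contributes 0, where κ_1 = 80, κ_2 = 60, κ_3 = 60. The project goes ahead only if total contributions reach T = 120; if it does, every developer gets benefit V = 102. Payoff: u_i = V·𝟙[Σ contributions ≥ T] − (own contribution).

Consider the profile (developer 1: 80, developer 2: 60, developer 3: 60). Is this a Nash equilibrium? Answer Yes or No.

No

Total = 200 ≥ 120: provided.
Developer 1 (pledges 80, payoff 22): dropping to 0 → total 120, payoff 102. Profitable deviation.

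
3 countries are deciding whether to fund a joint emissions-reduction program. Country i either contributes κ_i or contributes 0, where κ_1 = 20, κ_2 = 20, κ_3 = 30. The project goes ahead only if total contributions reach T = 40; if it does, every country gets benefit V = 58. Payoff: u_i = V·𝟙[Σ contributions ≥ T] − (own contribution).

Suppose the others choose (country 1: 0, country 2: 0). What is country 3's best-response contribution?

0

Others' total = 0. Even contributing 30 gives 30 < 40: no benefit either way.
Best response: 0.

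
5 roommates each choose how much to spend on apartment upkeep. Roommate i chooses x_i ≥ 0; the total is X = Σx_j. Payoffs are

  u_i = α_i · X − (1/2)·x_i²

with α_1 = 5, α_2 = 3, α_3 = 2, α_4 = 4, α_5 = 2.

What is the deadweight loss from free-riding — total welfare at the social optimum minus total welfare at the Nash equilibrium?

Roommate i's FOC: ∂u_i/∂x_i = α_i − x_i = 0, so x_i* = α_i.
NE contributions = (5, 3, 2, 4, 2); X = 16.
W^NE = (Σα)·X − ½Σα_i² = 16² − ½·58 = 227.
Planner sets x_i = Σα_j = 16 for every i, so X^SO = 5·16 = 80.
W^SO = (Σα)·X^SO − ½·5·(Σα)² = (5/2)·16² = 640.
Deadweight loss = W^SO − W^NE = 413.

413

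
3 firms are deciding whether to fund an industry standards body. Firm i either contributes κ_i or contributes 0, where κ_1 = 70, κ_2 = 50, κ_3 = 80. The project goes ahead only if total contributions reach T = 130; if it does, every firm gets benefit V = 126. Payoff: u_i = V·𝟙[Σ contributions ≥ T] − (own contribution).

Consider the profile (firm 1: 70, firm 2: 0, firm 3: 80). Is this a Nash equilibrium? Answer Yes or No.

Total = 150 ≥ 130: provided.
Firm 1 (pledges 70, payoff 56): dropping to 0 → total 80, payoff 0. No gain.
Firm 2 (pledges 0, payoff 126): pledging 50 → total 200, payoff 76. No gain.
Firm 3 (pledges 80, payoff 46): dropping to 0 → total 70, payoff 0. No gain.

Yes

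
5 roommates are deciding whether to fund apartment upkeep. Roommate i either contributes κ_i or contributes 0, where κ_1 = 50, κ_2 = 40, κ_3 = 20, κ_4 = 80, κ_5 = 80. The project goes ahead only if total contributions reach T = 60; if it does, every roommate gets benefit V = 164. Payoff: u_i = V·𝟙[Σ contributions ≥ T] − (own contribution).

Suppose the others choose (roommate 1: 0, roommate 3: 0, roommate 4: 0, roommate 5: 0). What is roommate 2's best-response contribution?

0

Others' total = 0. Even contributing 40 gives 40 < 60: no benefit either way.
Best response: 0.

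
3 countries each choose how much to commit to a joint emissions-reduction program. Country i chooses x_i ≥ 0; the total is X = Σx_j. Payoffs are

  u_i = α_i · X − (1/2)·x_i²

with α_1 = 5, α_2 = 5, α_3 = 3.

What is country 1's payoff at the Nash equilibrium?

Country i's FOC: ∂u_i/∂x_i = α_i − x_i = 0, so x_i* = α_i.
NE contributions = (5, 5, 3); X = 13.
u_1 = α_1·X − ½·(x_1)² = 5·13 − ½·5² = 52.5.

52.5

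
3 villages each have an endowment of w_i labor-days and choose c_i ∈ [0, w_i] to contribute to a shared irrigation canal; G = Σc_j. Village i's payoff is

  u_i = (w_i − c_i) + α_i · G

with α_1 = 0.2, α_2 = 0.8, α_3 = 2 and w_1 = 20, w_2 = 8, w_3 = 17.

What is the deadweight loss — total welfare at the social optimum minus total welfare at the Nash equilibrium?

∂u_i/∂c_i = α_i − 1, so village i contributes w_i if α_i > 1, else 0.
α_i > 1 for i ∈ {3}; NE contributions (0, 0, 17), G = 17.
W^NE = Σw_i − G^NE + (Σα_i)·G^NE = 45 + 2·17 = 79.
Planner: ∂(Σu_j)/∂c_i = Σα_j − 1 = 2 > 0, so everyone contributes w_i; G^SO = 45, W^SO = 45 + 2·45 = 135.
Deadweight loss = 56.

56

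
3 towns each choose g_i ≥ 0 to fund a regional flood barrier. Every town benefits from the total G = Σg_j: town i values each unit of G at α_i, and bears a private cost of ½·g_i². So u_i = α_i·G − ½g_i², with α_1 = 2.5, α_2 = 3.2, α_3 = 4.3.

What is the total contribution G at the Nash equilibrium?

10

Town i's FOC: ∂u_i/∂g_i = α_i − g_i = 0, so g_i* = α_i.
NE contributions = (2.5, 3.2, 4.3); G = 10.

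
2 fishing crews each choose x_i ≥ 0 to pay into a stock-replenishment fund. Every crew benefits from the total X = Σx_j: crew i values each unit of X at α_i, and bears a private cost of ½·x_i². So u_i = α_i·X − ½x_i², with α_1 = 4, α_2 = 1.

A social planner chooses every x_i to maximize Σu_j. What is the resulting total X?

10

Planner FOC: ∂(Σu_j)/∂x_i = (Σα_j) − x_i = 0, so x_i^SO = Σα_j = 5 for every i; X^SO = 10.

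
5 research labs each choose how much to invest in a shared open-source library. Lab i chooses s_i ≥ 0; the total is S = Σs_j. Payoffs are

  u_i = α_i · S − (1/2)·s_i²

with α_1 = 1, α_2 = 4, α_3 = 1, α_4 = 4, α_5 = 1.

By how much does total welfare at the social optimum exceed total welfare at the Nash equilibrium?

Lab i's FOC: ∂u_i/∂s_i = α_i − s_i = 0, so s_i* = α_i.
NE contributions = (1, 4, 1, 4, 1); S = 11.
W^NE = (Σα)·S − ½Σα_i² = 11² − ½·35 = 103.5.
Planner sets s_i = Σα_j = 11 for every i, so S^SO = 5·11 = 55.
W^SO = (Σα)·S^SO − ½·5·(Σα)² = (5/2)·11² = 302.5.
Deadweight loss = W^SO − W^NE = 199.

199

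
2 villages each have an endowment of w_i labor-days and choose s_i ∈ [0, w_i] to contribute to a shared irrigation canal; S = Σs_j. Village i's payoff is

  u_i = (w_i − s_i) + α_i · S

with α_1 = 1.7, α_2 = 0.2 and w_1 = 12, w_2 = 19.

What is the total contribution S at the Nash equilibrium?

12

∂u_i/∂s_i = α_i − 1, so village i contributes w_i if α_i > 1, else 0.
α_i > 1 for i ∈ {1}; NE contributions (12, 0), S = 12.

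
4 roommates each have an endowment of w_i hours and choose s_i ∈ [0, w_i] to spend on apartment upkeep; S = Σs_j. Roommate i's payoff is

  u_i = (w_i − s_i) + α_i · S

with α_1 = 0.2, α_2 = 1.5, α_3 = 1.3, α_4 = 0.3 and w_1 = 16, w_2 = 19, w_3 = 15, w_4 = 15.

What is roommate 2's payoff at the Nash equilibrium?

51

∂u_i/∂s_i = α_i − 1, so roommate i contributes w_i if α_i > 1, else 0.
α_i > 1 for i ∈ {2, 3}; NE contributions (0, 19, 15, 0), S = 34.
u_2 = (19 − 19) + 1.5·34 = 51.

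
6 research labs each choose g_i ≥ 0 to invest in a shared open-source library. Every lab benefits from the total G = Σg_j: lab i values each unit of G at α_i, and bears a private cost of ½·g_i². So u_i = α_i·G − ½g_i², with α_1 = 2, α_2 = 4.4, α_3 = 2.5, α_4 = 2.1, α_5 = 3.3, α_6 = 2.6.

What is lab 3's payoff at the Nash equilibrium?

Lab i's FOC: ∂u_i/∂g_i = α_i − g_i = 0, so g_i* = α_i.
NE contributions = (2, 4.4, 2.5, 2.1, 3.3, 2.6); G = 16.9.
u_3 = α_3·G − ½·(g_3)² = 2.5·16.9 − ½·2.5² = 39.125.

39.125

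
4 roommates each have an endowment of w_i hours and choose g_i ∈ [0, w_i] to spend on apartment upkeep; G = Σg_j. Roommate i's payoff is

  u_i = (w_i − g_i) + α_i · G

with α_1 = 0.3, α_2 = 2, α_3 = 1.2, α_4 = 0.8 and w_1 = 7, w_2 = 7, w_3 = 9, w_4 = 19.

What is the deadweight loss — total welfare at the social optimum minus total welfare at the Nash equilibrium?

∂u_i/∂g_i = α_i − 1, so roommate i contributes w_i if α_i > 1, else 0.
α_i > 1 for i ∈ {2, 3}; NE contributions (0, 7, 9, 0), G = 16.
W^NE = Σw_i − G^NE + (Σα_i)·G^NE = 42 + 3.3·16 = 94.8.
Planner: ∂(Σu_j)/∂g_i = Σα_j − 1 = 3.3 > 0, so everyone contributes w_i; G^SO = 42, W^SO = 42 + 3.3·42 = 180.6.
Deadweight loss = 85.8.

85.8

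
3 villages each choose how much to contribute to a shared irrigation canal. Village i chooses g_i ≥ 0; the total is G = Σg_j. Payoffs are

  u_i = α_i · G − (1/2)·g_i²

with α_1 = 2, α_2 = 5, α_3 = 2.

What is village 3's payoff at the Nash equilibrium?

Village i's FOC: ∂u_i/∂g_i = α_i − g_i = 0, so g_i* = α_i.
NE contributions = (2, 5, 2); G = 9.
u_3 = α_3·G − ½·(g_3)² = 2·9 − ½·2² = 16.

16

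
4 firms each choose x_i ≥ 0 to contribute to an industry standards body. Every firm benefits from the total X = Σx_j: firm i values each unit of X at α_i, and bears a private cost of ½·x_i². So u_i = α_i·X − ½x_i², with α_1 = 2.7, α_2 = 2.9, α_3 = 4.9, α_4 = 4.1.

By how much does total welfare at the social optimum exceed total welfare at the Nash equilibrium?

Firm i's FOC: ∂u_i/∂x_i = α_i − x_i = 0, so x_i* = α_i.
NE contributions = (2.7, 2.9, 4.9, 4.1); X = 14.6.
W^NE = (Σα)·X − ½Σα_i² = 14.6² − ½·56.52 = 184.9.
Planner sets x_i = Σα_j = 14.6 for every i, so X^SO = 4·14.6 = 58.4.
W^SO = (Σα)·X^SO − ½·4·(Σα)² = (4/2)·14.6² = 426.32.
Deadweight loss = W^SO − W^NE = 241.42.

241.42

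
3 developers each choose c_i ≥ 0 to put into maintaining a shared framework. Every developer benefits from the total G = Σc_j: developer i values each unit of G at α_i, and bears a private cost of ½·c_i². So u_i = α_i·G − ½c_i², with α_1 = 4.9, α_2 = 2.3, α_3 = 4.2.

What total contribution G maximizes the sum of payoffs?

34.2

Planner FOC: ∂(Σu_j)/∂c_i = (Σα_j) − c_i = 0, so c_i^SO = Σα_j = 11.4 for every i; G^SO = 34.2.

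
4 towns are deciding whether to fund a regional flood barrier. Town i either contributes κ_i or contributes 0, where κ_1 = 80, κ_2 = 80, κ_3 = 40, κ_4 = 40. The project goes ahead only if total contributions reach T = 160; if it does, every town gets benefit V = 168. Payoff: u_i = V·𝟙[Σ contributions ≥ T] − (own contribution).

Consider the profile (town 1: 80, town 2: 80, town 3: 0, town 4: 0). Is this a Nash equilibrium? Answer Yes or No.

Yes

Total = 160 ≥ 160: provided.
Town 1 (pledges 80, payoff 88): dropping to 0 → total 80, payoff 0. No gain.
Town 2 (pledges 80, payoff 88): dropping to 0 → total 80, payoff 0. No gain.
Town 3 (pledges 0, payoff 168): pledging 40 → total 200, payoff 128. No gain.
Town 4 (pledges 0, payoff 168): pledging 40 → total 200, payoff 128. No gain.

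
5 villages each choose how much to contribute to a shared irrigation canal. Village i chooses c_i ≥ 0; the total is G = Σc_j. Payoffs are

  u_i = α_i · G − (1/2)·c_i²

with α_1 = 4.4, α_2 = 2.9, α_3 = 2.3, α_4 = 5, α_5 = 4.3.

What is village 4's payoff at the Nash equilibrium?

82

Village i's FOC: ∂u_i/∂c_i = α_i − c_i = 0, so c_i* = α_i.
NE contributions = (4.4, 2.9, 2.3, 5, 4.3); G = 18.9.
u_4 = α_4·G − ½·(c_4)² = 5·18.9 − ½·5² = 82.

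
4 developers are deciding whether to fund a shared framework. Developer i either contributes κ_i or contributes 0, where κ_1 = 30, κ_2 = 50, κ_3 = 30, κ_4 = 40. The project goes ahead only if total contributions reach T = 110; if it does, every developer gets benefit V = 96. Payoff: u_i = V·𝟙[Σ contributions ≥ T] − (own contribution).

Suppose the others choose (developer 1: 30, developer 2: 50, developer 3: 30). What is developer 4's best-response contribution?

Others' total = 110 ≥ 110; contributing adds cost 40 for no extra benefit.
Best response: 0.

0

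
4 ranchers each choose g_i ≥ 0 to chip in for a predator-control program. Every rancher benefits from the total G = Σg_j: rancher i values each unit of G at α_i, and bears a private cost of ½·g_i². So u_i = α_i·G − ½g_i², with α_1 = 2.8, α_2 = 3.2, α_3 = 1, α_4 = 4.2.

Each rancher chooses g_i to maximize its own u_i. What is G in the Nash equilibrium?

11.2

Rancher i's FOC: ∂u_i/∂g_i = α_i − g_i = 0, so g_i* = α_i.
NE contributions = (2.8, 3.2, 1, 4.2); G = 11.2.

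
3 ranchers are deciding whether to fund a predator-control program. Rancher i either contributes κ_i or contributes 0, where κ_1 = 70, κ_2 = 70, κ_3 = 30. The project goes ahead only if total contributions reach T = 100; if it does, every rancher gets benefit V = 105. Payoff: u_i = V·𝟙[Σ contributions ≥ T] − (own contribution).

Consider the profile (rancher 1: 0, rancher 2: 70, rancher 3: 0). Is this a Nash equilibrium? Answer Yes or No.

Total = 70 < 100: not provided.
Rancher 1 (pledges 0, payoff 0): pledging 70 → total 140, payoff 35. Profitable deviation.

No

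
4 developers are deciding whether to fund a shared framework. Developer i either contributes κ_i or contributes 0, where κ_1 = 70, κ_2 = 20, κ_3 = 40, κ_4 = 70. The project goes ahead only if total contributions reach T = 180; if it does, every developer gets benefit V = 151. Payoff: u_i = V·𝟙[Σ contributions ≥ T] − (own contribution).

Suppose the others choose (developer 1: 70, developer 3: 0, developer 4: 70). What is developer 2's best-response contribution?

Others' total = 140. Even contributing 20 gives 160 < 180: no benefit either way.
Best response: 0.

0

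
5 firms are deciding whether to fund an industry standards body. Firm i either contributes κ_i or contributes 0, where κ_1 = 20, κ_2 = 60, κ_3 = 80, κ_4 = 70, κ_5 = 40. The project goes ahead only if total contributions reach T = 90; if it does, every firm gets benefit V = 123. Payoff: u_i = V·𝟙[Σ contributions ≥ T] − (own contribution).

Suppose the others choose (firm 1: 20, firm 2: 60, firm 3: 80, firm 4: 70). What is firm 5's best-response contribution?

Others' total = 230 ≥ 90; contributing adds cost 40 for no extra benefit.
Best response: 0.

0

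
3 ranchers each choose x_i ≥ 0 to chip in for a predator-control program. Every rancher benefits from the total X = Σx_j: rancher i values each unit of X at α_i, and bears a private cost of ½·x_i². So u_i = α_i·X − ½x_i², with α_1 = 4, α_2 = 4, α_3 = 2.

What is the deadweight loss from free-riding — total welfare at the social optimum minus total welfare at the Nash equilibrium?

68

Rancher i's FOC: ∂u_i/∂x_i = α_i − x_i = 0, so x_i* = α_i.
NE contributions = (4, 4, 2); X = 10.
W^NE = (Σα)·X − ½Σα_i² = 10² − ½·36 = 82.
Planner sets x_i = Σα_j = 10 for every i, so X^SO = 3·10 = 30.
W^SO = (Σα)·X^SO − ½·3·(Σα)² = (3/2)·10² = 150.
Deadweight loss = W^SO − W^NE = 68.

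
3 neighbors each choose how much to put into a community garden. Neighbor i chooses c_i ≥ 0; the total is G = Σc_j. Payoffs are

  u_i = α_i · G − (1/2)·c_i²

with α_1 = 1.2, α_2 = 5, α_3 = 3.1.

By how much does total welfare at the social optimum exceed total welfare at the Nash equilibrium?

Neighbor i's FOC: ∂u_i/∂c_i = α_i − c_i = 0, so c_i* = α_i.
NE contributions = (1.2, 5, 3.1); G = 9.3.
W^NE = (Σα)·G − ½Σα_i² = 9.3² − ½·36.05 = 68.465.
Planner sets c_i = Σα_j = 9.3 for every i, so G^SO = 3·9.3 = 27.9.
W^SO = (Σα)·G^SO − ½·3·(Σα)² = (3/2)·9.3² = 129.735.
Deadweight loss = W^SO − W^NE = 61.27.

61.27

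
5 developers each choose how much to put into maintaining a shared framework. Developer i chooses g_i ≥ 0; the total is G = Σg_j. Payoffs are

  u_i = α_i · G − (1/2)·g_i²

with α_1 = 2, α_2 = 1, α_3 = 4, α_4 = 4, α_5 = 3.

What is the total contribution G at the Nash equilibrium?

Developer i's FOC: ∂u_i/∂g_i = α_i − g_i = 0, so g_i* = α_i.
NE contributions = (2, 1, 4, 4, 3); G = 14.

14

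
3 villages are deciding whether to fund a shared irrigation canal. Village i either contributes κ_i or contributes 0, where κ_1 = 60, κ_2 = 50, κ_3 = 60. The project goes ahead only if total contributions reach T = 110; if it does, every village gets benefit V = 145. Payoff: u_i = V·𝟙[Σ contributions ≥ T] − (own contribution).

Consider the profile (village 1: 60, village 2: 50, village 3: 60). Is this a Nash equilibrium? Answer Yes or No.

No

Total = 170 ≥ 110: provided.
Village 1 (pledges 60, payoff 85): dropping to 0 → total 110, payoff 145. Profitable deviation.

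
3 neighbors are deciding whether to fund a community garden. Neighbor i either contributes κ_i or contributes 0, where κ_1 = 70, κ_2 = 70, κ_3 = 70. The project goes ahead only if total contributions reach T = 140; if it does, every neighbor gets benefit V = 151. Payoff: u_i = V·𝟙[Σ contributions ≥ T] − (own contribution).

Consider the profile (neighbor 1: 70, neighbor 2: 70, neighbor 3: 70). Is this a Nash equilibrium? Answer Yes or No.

No

Total = 210 ≥ 140: provided.
Neighbor 1 (pledges 70, payoff 81): dropping to 0 → total 140, payoff 151. Profitable deviation.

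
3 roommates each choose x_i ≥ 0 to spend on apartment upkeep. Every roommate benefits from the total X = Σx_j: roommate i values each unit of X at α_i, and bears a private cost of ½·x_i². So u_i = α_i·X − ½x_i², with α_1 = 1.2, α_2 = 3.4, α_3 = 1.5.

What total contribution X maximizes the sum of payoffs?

Planner FOC: ∂(Σu_j)/∂x_i = (Σα_j) − x_i = 0, so x_i^SO = Σα_j = 6.1 for every i; X^SO = 18.3.

18.3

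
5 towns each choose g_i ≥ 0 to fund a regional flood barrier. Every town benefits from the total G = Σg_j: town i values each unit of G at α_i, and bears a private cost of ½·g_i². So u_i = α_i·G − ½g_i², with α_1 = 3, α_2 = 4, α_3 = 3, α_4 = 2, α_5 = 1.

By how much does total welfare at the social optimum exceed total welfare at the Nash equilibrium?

273

Town i's FOC: ∂u_i/∂g_i = α_i − g_i = 0, so g_i* = α_i.
NE contributions = (3, 4, 3, 2, 1); G = 13.
W^NE = (Σα)·G − ½Σα_i² = 13² − ½·39 = 149.5.
Planner sets g_i = Σα_j = 13 for every i, so G^SO = 5·13 = 65.
W^SO = (Σα)·G^SO − ½·5·(Σα)² = (5/2)·13² = 422.5.
Deadweight loss = W^SO − W^NE = 273.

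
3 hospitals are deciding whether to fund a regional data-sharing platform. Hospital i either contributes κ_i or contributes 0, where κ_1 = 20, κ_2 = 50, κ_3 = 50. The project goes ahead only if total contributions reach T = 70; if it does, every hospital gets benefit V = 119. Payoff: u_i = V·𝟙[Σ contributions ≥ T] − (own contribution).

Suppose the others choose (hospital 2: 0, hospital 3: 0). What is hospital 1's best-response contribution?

0

Others' total = 0. Even contributing 20 gives 20 < 70: no benefit either way.
Best response: 0.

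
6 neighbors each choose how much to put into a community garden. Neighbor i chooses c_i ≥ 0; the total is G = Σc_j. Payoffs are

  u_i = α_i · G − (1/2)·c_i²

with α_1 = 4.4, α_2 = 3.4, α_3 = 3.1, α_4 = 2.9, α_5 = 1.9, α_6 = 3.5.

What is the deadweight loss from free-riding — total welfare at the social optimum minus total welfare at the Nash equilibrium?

Neighbor i's FOC: ∂u_i/∂c_i = α_i − c_i = 0, so c_i* = α_i.
NE contributions = (4.4, 3.4, 3.1, 2.9, 1.9, 3.5); G = 19.2.
W^NE = (Σα)·G − ½Σα_i² = 19.2² − ½·64.8 = 336.24.
Planner sets c_i = Σα_j = 19.2 for every i, so G^SO = 6·19.2 = 115.2.
W^SO = (Σα)·G^SO − ½·6·(Σα)² = (6/2)·19.2² = 1105.92.
Deadweight loss = W^SO − W^NE = 769.68.

769.68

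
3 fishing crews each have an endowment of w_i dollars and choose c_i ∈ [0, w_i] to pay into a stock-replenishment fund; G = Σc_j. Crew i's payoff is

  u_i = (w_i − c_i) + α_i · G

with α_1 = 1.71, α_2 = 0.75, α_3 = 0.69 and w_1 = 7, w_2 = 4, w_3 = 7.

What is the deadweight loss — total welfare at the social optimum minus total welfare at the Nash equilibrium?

23.65

∂u_i/∂c_i = α_i − 1, so crew i contributes w_i if α_i > 1, else 0.
α_i > 1 for i ∈ {1}; NE contributions (7, 0, 0), G = 7.
W^NE = Σw_i − G^NE + (Σα_i)·G^NE = 18 + 2.15·7 = 33.05.
Planner: ∂(Σu_j)/∂c_i = Σα_j − 1 = 2.15 > 0, so everyone contributes w_i; G^SO = 18, W^SO = 18 + 2.15·18 = 56.7.
Deadweight loss = 23.65.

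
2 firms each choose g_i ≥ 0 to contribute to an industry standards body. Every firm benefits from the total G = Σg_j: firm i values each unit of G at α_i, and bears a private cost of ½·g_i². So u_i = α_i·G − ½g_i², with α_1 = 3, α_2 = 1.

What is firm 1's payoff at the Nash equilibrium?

7.5

Firm i's FOC: ∂u_i/∂g_i = α_i − g_i = 0, so g_i* = α_i.
NE contributions = (3, 1); G = 4.
u_1 = α_1·G − ½·(g_1)² = 3·4 − ½·3² = 7.5.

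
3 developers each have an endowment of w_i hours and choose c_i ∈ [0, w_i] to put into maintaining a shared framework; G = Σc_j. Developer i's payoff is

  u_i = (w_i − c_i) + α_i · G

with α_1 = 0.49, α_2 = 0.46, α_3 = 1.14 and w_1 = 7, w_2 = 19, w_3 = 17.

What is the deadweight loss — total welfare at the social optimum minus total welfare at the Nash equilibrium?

∂u_i/∂c_i = α_i − 1, so developer i contributes w_i if α_i > 1, else 0.
α_i > 1 for i ∈ {3}; NE contributions (0, 0, 17), G = 17.
W^NE = Σw_i − G^NE + (Σα_i)·G^NE = 43 + 1.09·17 = 61.53.
Planner: ∂(Σu_j)/∂c_i = Σα_j − 1 = 1.09 > 0, so everyone contributes w_i; G^SO = 43, W^SO = 43 + 1.09·43 = 89.87.
Deadweight loss = 28.34.

28.34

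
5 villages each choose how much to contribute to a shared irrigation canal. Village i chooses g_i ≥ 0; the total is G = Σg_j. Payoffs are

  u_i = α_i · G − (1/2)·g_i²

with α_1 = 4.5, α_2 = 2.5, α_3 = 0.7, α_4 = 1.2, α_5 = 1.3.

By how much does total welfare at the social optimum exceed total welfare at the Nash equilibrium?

171.12

Village i's FOC: ∂u_i/∂g_i = α_i − g_i = 0, so g_i* = α_i.
NE contributions = (4.5, 2.5, 0.7, 1.2, 1.3); G = 10.2.
W^NE = (Σα)·G − ½Σα_i² = 10.2² − ½·30.12 = 88.98.
Planner sets g_i = Σα_j = 10.2 for every i, so G^SO = 5·10.2 = 51.
W^SO = (Σα)·G^SO − ½·5·(Σα)² = (5/2)·10.2² = 260.1.
Deadweight loss = W^SO − W^NE = 171.12.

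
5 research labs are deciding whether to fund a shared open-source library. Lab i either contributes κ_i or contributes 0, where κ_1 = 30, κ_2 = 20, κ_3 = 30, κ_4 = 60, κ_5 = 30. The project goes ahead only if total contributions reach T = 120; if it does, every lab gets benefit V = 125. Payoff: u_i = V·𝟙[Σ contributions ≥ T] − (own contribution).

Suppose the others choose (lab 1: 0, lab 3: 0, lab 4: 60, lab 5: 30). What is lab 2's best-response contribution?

Others' total = 90. Even contributing 20 gives 110 < 120: no benefit either way.
Best response: 0.

0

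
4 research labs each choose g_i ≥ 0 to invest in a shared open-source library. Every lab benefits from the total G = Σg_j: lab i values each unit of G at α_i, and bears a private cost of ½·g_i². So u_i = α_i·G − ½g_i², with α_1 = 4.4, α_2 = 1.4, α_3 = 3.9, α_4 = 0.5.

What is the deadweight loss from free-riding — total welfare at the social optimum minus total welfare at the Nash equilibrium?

Lab i's FOC: ∂u_i/∂g_i = α_i − g_i = 0, so g_i* = α_i.
NE contributions = (4.4, 1.4, 3.9, 0.5); G = 10.2.
W^NE = (Σα)·G − ½Σα_i² = 10.2² − ½·36.78 = 85.65.
Planner sets g_i = Σα_j = 10.2 for every i, so G^SO = 4·10.2 = 40.8.
W^SO = (Σα)·G^SO − ½·4·(Σα)² = (4/2)·10.2² = 208.08.
Deadweight loss = W^SO − W^NE = 122.43.

122.43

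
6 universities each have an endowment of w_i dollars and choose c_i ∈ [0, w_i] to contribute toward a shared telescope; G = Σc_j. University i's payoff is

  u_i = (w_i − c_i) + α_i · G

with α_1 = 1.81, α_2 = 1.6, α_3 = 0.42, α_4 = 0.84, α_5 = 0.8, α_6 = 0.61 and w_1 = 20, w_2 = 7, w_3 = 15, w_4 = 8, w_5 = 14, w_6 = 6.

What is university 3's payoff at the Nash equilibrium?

∂u_i/∂c_i = α_i − 1, so university i contributes w_i if α_i > 1, else 0.
α_i > 1 for i ∈ {1, 2}; NE contributions (20, 7, 0, 0, 0, 0), G = 27.
u_3 = (15 − 0) + 0.42·27 = 26.34.

26.34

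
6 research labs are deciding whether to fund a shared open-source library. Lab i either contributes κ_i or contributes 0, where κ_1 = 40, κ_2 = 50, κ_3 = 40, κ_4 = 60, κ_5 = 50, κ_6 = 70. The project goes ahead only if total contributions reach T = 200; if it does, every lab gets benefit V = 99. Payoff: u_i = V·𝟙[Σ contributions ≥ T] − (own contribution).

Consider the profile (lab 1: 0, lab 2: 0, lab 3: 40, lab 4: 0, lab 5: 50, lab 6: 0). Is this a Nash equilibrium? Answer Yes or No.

Total = 90 < 200: not provided.
Lab 1 (pledges 0, payoff 0): pledging 40 → total 130, payoff -40. No gain.
Lab 2 (pledges 0, payoff 0): pledging 50 → total 140, payoff -50. No gain.
Lab 3 (pledges 40, payoff -40): dropping to 0 → total 50, payoff 0. Profitable deviation.

No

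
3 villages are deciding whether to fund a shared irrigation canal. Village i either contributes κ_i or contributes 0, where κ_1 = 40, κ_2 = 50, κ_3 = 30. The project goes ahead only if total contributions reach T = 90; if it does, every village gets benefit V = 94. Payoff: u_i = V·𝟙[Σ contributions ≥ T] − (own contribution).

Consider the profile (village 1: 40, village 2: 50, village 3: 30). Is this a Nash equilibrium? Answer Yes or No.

Total = 120 ≥ 90: provided.
Village 1 (pledges 40, payoff 54): dropping to 0 → total 80, payoff 0. No gain.
Village 2 (pledges 50, payoff 44): dropping to 0 → total 70, payoff 0. No gain.
Village 3 (pledges 30, payoff 64): dropping to 0 → total 90, payoff 94. Profitable deviation.

No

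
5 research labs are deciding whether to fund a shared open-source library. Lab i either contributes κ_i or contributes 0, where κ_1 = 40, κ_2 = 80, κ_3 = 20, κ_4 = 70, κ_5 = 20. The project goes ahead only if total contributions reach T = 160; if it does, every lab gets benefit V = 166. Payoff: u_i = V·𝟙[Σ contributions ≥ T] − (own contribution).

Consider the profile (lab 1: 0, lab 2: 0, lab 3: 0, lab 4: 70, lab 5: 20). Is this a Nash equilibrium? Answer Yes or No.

Total = 90 < 160: not provided.
Lab 1 (pledges 0, payoff 0): pledging 40 → total 130, payoff -40. No gain.
Lab 2 (pledges 0, payoff 0): pledging 80 → total 170, payoff 86. Profitable deviation.

No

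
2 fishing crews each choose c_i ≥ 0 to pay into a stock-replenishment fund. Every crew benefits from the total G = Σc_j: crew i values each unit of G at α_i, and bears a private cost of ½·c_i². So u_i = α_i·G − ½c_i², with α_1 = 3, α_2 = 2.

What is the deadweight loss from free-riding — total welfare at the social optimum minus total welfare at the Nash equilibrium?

6.5

Crew i's FOC: ∂u_i/∂c_i = α_i − c_i = 0, so c_i* = α_i.
NE contributions = (3, 2); G = 5.
W^NE = (Σα)·G − ½Σα_i² = 5² − ½·13 = 18.5.
Planner sets c_i = Σα_j = 5 for every i, so G^SO = 2·5 = 10.
W^SO = (Σα)·G^SO − ½·2·(Σα)² = (2/2)·5² = 25.
Deadweight loss = W^SO − W^NE = 6.5.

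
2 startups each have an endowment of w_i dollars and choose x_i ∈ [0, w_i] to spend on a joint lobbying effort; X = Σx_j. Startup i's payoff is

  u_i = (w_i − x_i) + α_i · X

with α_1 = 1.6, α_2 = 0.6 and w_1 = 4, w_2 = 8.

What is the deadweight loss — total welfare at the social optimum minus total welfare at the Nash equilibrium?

9.6

∂u_i/∂x_i = α_i − 1, so startup i contributes w_i if α_i > 1, else 0.
α_i > 1 for i ∈ {1}; NE contributions (4, 0), X = 4.
W^NE = Σw_i − X^NE + (Σα_i)·X^NE = 12 + 1.2·4 = 16.8.
Planner: ∂(Σu_j)/∂x_i = Σα_j − 1 = 1.2 > 0, so everyone contributes w_i; X^SO = 12, W^SO = 12 + 1.2·12 = 26.4.
Deadweight loss = 9.6.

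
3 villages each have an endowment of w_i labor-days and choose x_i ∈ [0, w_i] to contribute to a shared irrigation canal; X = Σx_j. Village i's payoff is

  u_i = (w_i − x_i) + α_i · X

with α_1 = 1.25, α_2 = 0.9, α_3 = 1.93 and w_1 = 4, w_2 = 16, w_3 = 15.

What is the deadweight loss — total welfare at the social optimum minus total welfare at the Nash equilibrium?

∂u_i/∂x_i = α_i − 1, so village i contributes w_i if α_i > 1, else 0.
α_i > 1 for i ∈ {1, 3}; NE contributions (4, 0, 15), X = 19.
W^NE = Σw_i − X^NE + (Σα_i)·X^NE = 35 + 3.08·19 = 93.52.
Planner: ∂(Σu_j)/∂x_i = Σα_j − 1 = 3.08 > 0, so everyone contributes w_i; X^SO = 35, W^SO = 35 + 3.08·35 = 142.8.
Deadweight loss = 49.28.

49.28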